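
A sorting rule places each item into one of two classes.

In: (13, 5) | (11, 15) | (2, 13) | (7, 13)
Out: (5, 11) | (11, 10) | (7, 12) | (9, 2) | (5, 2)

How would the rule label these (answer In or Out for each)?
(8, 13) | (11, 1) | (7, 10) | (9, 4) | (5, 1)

The distinguishing property — max ≥ 13 — holds for all the 'In' cases and none of the 'Out' cases.
(8, 13): max 13, qualifies → In. (11, 1): max 11, does not satisfy this → Out. (7, 10): max 10, does not satisfy this → Out. (9, 4): max 9, does not satisfy this → Out. (5, 1): max 5, does not satisfy this → Out.

In, Out, Out, Out, Out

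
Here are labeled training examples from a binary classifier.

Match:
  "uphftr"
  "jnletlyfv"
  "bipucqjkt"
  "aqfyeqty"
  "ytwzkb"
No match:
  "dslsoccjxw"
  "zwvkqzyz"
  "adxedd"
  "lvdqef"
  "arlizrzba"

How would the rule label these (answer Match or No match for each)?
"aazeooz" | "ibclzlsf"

No match, No match

Looking at the examples, the only property every 'Match' case has and every 'No match' case lacks is: contains 't'.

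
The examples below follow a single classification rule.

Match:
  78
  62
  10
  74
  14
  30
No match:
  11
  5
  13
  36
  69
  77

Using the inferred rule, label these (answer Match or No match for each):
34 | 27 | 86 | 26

Match, No match, Match, Match

'Match' ⟺ ≡ 2 (mod 4).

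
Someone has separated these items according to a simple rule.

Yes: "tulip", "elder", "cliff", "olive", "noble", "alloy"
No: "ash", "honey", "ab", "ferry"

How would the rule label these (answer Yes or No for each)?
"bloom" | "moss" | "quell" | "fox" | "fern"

Yes, No, Yes, No, No

Checking candidate rules against both groups, what survives is: contains 'l'.
Yes: "bloom", since has 'l'. No: "moss", since no 'l'. Yes: "quell", since has 'l'. No: "fox", since no 'l'. No: "fern", since no 'l'.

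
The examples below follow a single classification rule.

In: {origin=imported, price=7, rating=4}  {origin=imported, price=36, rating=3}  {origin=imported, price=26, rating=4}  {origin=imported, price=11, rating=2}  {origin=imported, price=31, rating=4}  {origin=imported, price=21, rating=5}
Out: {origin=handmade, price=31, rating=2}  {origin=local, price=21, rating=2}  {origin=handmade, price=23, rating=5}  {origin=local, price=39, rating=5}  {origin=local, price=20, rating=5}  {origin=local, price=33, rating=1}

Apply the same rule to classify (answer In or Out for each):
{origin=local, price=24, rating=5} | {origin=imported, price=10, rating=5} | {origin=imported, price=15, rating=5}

Rule: origin is imported. This holds for each 'In' example and fails for each 'Out' one.
Out: {origin=local, price=24, rating=5}, since origin is local. In: {origin=imported, price=10, rating=5}, since origin is imported. In: {origin=imported, price=15, rating=5}, since origin is imported.

Out, In, In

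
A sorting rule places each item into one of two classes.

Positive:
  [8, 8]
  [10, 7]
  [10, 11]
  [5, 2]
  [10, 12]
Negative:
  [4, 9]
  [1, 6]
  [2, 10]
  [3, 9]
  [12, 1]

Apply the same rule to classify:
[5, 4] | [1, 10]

Positive, Negative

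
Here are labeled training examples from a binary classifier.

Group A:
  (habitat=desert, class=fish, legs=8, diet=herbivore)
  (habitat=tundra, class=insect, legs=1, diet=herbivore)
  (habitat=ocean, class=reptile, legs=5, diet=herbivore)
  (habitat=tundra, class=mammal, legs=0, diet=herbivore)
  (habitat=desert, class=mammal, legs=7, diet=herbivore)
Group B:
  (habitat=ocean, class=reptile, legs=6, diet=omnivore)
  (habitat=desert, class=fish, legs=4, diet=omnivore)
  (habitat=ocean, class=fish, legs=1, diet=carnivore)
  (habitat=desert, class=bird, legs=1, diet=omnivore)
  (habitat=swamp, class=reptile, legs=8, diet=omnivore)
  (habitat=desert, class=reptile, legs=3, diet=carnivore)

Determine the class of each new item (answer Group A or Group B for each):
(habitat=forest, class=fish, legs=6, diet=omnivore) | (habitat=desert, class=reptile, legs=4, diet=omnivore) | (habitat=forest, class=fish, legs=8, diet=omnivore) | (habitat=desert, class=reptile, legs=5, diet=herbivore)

Group B, Group B, Group B, Group A

Every 'Group A' example satisfies: diet is herbivore. None of the 'Group B' examples do.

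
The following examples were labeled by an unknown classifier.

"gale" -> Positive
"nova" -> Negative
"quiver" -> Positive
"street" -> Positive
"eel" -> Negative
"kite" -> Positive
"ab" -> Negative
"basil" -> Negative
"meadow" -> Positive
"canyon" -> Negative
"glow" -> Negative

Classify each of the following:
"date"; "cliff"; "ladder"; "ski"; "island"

Every 'Positive' example satisfies: even length AND contains 'e'. None of the 'Negative' examples do.
Positive: "date", since length 4, has 'e'.
Negative: "cliff", since length 5, no 'e'.
Positive: "ladder", since length 6, has 'e'.
Negative: "ski", since length 3, no 'e'.
Negative: "island", since length 6, no 'e'.

Positive, Negative, Positive, Negative, Negative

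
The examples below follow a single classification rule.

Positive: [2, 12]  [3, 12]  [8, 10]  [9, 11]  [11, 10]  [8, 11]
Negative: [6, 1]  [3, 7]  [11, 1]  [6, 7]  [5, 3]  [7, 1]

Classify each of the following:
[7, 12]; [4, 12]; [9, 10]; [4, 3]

The distinguishing property — sum ≥ 14 — holds for all the 'Positive' cases and none of the 'Negative' cases.
[7, 12]: 7+12 = 19, meets the rule → Positive.
[4, 12]: 4+12 = 16, meets the rule → Positive.
[9, 10]: 9+10 = 19, meets the rule → Positive.
[4, 3]: 4+3 = 7, fails the rule → Negative.

Positive, Positive, Positive, Negative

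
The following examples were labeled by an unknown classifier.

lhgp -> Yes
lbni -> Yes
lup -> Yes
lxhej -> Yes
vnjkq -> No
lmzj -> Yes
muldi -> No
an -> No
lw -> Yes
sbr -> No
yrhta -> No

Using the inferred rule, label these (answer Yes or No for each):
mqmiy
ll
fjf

One predicate separates the groups cleanly: starts with 'l'.
mqmiy: No (starts with 'm').
ll: Yes (starts with 'l').
fjf: No (starts with 'f').

No, Yes, No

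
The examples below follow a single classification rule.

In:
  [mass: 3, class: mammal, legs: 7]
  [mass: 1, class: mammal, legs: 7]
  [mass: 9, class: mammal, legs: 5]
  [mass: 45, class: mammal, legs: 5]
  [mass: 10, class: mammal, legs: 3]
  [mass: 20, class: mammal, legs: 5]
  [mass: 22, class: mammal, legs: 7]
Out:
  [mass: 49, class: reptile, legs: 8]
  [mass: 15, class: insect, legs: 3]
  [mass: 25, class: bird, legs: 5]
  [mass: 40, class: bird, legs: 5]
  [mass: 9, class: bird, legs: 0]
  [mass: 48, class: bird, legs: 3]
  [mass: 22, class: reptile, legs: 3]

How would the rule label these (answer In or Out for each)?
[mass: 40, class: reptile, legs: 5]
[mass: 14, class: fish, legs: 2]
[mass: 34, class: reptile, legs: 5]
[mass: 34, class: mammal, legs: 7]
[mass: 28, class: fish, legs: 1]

Every 'In' example satisfies: class is mammal. None of the 'Out' examples do.
[mass: 40, class: reptile, legs: 5]: class is reptile — does not satisfy this, so Out. [mass: 14, class: fish, legs: 2]: class is fish — does not satisfy this, so Out. [mass: 34, class: reptile, legs: 5]: class is reptile — does not satisfy this, so Out. [mass: 34, class: mammal, legs: 7]: class is mammal — passes, so In. [mass: 28, class: fish, legs: 1]: class is fish — does not satisfy this, so Out.

Out, Out, Out, In, Out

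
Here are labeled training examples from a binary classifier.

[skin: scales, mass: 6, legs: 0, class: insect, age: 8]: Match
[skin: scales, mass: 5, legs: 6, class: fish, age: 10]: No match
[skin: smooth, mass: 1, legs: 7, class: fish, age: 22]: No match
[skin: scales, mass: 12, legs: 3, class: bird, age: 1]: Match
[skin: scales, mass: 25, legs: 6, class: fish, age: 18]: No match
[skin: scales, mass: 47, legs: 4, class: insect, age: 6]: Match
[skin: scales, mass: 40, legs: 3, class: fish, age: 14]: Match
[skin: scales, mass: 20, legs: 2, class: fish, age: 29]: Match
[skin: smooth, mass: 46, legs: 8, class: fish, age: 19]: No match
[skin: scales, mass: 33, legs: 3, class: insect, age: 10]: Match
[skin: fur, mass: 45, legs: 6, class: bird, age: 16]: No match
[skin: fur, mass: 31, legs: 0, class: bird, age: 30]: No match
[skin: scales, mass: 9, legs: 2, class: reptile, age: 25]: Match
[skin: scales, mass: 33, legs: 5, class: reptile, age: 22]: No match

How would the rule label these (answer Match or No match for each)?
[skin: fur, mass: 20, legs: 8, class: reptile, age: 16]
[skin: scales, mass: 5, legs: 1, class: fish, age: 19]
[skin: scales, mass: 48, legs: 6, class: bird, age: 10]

Every 'Match' example satisfies: skin is scales AND legs ≤ 4. None of the 'No match' examples do.
[skin: fur, mass: 20, legs: 8, class: reptile, age: 16] — skin is fur, legs = 8, hence No match. [skin: scales, mass: 5, legs: 1, class: fish, age: 19] — skin is scales, legs = 1, hence Match. [skin: scales, mass: 48, legs: 6, class: bird, age: 10] — skin is scales, legs = 6, hence No match.

No match, Match, No match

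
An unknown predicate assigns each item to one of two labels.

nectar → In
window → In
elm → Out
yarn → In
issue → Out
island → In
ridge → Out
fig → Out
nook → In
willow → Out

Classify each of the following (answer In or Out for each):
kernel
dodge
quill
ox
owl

The rule appears to be: contains 'n'.
kernel: has 'n', meets the rule → In. dodge: no 'n', does not fit → Out. quill: no 'n', does not fit → Out. ox: no 'n', does not fit → Out. owl: no 'n', does not fit → Out.

In, Out, Out, Out, Out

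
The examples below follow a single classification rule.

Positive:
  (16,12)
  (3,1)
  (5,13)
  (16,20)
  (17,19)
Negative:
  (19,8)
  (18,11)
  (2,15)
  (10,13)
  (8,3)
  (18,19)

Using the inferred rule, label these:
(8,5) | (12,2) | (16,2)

Negative, Positive, Positive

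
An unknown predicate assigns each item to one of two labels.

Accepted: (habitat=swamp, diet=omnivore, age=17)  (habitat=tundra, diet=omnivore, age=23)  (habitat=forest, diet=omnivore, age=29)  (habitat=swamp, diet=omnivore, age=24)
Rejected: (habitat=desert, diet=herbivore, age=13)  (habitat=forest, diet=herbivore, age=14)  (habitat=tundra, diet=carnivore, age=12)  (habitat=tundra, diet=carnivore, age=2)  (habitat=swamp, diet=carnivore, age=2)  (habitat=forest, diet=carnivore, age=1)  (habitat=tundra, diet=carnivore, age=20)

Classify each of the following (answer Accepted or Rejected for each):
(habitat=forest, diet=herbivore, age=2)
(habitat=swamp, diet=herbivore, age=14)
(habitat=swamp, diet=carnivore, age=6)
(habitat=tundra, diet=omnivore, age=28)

The classifier is using: diet is omnivore.
(habitat=forest, diet=herbivore, age=2): diet is herbivore, does not fit → Rejected. (habitat=swamp, diet=herbivore, age=14): diet is herbivore, does not fit → Rejected. (habitat=swamp, diet=carnivore, age=6): diet is carnivore, does not fit → Rejected. (habitat=tundra, diet=omnivore, age=28): diet is omnivore, meets the rule → Accepted.

Rejected, Rejected, Rejected, Accepted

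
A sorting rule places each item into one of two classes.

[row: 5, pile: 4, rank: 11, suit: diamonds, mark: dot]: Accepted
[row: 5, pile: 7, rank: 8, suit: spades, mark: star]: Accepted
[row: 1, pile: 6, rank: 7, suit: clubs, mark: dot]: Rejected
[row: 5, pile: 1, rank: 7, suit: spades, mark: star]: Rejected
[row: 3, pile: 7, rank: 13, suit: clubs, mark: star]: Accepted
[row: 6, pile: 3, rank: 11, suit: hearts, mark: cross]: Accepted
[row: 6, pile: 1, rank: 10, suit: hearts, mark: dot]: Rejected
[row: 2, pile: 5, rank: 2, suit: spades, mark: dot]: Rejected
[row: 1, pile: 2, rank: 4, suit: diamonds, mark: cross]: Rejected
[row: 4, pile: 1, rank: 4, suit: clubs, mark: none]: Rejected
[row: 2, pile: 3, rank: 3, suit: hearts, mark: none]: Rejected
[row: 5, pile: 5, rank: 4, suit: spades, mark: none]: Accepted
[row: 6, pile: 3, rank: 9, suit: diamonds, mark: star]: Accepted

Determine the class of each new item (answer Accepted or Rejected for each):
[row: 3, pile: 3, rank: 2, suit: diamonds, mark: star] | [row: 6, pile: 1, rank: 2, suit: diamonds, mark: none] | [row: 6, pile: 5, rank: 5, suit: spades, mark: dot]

Accepted, Rejected, Accepted

All 'Accepted' examples share one property — pile ≥ 2 AND row ≥ 3 — and every 'Rejected' example lacks it.
[row: 3, pile: 3, rank: 2, suit: diamonds, mark: star]: pile = 3, row = 3 — satisfies this, so Accepted. [row: 6, pile: 1, rank: 2, suit: diamonds, mark: none]: pile = 1, row = 6 — does not satisfy this, so Rejected. [row: 6, pile: 5, rank: 5, suit: spades, mark: dot]: pile = 5, row = 6 — satisfies this, so Accepted.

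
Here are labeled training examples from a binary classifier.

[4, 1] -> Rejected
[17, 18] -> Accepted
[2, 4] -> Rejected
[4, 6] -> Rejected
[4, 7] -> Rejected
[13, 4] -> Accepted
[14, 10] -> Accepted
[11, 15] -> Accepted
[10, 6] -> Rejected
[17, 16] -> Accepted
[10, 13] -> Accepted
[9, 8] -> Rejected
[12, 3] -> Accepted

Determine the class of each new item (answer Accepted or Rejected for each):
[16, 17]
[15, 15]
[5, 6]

One predicate separates the groups cleanly: max ≥ 11.
[16, 17]: Accepted (max 17). [15, 15]: Accepted (max 15). [5, 6]: Rejected (max 6).

Accepted, Accepted, Rejected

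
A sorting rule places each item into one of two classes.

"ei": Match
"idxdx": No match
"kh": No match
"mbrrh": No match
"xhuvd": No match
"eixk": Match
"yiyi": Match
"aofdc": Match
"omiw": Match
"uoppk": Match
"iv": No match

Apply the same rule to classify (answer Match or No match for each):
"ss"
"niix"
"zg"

Rule: has ≥ 2 vowels. This holds for each 'Match' example and fails for each 'No match' one.
"ss": 0 vowels, doesn't match → No match. "niix": 2 vowels, matches → Match. "zg": 0 vowels, doesn't match → No match.

No match, Match, No match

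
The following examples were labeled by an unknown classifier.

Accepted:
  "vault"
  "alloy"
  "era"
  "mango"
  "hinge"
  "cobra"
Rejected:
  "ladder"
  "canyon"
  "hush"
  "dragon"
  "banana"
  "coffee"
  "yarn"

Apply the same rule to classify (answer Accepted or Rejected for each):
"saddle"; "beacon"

Rejected, Rejected

The distinguishing property — odd length — holds for all the 'Accepted' cases and none of the 'Rejected' cases.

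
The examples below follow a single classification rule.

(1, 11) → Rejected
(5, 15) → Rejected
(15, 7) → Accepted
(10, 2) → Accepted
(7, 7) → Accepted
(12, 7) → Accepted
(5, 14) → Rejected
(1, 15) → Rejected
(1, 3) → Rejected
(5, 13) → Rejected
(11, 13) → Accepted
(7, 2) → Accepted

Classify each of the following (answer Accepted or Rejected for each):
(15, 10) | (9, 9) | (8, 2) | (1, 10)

The common property of the 'Accepted' items is: first ≥ 7. No 'Rejected' item has it.

Accepted, Accepted, Accepted, Rejected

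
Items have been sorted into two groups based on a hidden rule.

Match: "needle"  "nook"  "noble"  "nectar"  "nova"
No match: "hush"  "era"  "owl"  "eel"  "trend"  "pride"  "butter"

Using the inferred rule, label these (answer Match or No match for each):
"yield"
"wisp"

No match, No match

Checking candidate rules against both groups, what survives is: starts with 'n'.
"yield": No match (starts with 'y'). "wisp": No match (starts with 'w').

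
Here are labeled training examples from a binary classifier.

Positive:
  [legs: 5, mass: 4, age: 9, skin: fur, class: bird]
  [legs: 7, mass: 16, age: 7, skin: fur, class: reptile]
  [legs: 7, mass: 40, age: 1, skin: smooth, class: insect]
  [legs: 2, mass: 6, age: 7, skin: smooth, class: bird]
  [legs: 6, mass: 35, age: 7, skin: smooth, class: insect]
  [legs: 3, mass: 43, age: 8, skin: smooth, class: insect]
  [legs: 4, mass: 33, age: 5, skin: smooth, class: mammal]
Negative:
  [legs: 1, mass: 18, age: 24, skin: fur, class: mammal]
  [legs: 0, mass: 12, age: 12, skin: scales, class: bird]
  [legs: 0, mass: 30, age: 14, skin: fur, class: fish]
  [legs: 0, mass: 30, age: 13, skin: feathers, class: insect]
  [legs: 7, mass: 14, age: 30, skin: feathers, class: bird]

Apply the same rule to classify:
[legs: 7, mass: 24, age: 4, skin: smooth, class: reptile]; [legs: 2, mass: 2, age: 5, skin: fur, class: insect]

The distinguishing property — age ≤ 9 — holds for all the 'Positive' cases and none of the 'Negative' cases.
[legs: 7, mass: 24, age: 4, skin: smooth, class: reptile]: Positive (age = 4).
[legs: 2, mass: 2, age: 5, skin: fur, class: insect]: Positive (age = 5).

Positive, Positive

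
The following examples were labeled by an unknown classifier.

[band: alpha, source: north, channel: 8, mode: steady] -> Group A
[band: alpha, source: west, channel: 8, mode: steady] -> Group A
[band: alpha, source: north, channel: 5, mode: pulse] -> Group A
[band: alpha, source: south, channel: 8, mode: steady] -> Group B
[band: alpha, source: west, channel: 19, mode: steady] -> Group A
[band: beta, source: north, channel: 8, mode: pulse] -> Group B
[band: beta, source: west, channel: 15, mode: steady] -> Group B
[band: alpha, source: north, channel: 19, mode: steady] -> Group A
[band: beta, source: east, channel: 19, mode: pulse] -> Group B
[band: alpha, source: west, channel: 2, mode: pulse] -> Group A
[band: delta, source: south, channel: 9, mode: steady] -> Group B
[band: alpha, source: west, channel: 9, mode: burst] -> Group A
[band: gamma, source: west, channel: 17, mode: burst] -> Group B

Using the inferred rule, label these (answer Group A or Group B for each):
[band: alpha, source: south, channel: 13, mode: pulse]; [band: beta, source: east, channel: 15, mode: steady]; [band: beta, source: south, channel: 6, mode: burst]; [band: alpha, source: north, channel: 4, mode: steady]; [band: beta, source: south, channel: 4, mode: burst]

The simplest hypothesis consistent with all the labels is: source is not south AND band is alpha.
Group B: [band: alpha, source: south, channel: 13, mode: pulse], since source is south, band is alpha. Group B: [band: beta, source: east, channel: 15, mode: steady], since source is east, band is beta. Group B: [band: beta, source: south, channel: 6, mode: burst], since source is south, band is beta. Group A: [band: alpha, source: north, channel: 4, mode: steady], since source is north, band is alpha. Group B: [band: beta, source: south, channel: 4, mode: burst], since source is south, band is beta.

Group B, Group B, Group B, Group A, Group B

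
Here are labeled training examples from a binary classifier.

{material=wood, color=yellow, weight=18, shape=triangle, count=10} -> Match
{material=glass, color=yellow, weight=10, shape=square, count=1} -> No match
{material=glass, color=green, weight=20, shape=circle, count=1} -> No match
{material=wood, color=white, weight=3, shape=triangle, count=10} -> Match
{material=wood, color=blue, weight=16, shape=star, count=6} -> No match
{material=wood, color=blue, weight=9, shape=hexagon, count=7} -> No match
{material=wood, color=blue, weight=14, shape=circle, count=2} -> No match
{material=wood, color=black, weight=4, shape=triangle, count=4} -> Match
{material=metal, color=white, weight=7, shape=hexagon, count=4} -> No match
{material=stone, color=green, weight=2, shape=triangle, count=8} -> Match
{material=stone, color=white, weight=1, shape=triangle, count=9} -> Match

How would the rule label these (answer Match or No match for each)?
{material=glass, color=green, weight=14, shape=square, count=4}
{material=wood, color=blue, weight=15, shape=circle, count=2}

No match, No match

A rule that fits every label: shape is triangle — true of each 'Match' example, false of each 'No match' one.
{material=glass, color=green, weight=14, shape=square, count=4} — shape is square, hence No match. {material=wood, color=blue, weight=15, shape=circle, count=2} — shape is circle, hence No match.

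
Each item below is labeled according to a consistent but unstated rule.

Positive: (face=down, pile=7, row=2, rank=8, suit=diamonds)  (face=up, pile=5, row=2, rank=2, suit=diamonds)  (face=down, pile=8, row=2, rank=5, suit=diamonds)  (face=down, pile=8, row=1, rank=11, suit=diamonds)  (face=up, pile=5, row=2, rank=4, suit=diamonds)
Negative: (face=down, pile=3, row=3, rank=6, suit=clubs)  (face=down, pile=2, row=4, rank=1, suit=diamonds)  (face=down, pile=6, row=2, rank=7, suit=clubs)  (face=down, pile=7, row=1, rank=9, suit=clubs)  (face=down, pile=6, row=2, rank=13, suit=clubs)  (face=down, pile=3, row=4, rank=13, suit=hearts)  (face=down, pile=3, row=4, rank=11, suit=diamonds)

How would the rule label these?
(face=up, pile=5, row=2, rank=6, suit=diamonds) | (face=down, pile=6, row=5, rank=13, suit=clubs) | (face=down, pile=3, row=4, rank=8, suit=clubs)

The simplest hypothesis consistent with all the labels is: suit is diamonds AND row ≤ 2.
(face=up, pile=5, row=2, rank=6, suit=diamonds): suit is diamonds, row = 2 — satisfies this, so Positive.
(face=down, pile=6, row=5, rank=13, suit=clubs): suit is clubs, row = 5 — does not satisfy this, so Negative.
(face=down, pile=3, row=4, rank=8, suit=clubs): suit is clubs, row = 4 — does not satisfy this, so Negative.

Positive, Negative, Negative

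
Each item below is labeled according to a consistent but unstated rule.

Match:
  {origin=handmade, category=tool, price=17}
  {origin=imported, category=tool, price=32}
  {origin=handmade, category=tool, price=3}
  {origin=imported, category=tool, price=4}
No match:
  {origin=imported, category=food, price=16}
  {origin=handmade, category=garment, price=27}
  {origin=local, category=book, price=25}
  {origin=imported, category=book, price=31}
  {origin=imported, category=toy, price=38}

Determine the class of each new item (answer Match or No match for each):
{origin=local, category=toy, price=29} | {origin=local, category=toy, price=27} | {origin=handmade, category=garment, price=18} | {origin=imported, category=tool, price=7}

The rule appears to be: category is tool.
{origin=local, category=toy, price=29}: No match (category is toy). {origin=local, category=toy, price=27}: No match (category is toy). {origin=handmade, category=garment, price=18}: No match (category is garment). {origin=imported, category=tool, price=7}: Match (category is tool).

No match, No match, No match, Match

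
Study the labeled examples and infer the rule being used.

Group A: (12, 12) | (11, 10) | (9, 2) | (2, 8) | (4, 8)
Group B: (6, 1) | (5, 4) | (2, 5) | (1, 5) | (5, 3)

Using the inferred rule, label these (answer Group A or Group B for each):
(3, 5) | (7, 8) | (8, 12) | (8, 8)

All 'Group A' examples share one property — sum ≥ 10 — and every 'Group B' example lacks it.
Group B: (3, 5), since 3+5 = 8.
Group A: (7, 8), since 7+8 = 15.
Group A: (8, 12), since 8+12 = 20.
Group A: (8, 8), since 8+8 = 16.

Group B, Group A, Group A, Group A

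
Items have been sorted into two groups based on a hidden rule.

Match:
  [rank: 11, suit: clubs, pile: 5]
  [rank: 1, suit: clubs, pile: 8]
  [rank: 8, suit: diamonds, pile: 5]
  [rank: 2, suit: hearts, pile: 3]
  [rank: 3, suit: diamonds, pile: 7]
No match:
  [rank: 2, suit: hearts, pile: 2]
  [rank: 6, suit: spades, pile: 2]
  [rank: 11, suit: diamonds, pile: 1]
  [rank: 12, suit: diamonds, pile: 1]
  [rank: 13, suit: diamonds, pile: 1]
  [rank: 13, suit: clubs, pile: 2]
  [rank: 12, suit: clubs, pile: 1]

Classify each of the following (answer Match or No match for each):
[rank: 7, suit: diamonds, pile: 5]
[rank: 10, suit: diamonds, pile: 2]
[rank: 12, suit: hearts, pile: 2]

Match, No match, No match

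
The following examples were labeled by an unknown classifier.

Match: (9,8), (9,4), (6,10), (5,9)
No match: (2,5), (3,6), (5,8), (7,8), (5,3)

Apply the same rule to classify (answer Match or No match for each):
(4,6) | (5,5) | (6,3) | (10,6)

The classifier is using: max ≥ 9.

No match, No match, No match, Match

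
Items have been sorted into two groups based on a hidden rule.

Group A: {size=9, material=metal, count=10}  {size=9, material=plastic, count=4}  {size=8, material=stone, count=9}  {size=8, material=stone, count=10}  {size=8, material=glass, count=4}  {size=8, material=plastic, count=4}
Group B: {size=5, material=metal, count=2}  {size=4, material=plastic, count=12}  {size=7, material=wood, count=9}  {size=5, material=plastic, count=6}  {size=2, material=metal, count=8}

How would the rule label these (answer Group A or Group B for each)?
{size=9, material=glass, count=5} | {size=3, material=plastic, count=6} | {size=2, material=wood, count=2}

Group A, Group B, Group B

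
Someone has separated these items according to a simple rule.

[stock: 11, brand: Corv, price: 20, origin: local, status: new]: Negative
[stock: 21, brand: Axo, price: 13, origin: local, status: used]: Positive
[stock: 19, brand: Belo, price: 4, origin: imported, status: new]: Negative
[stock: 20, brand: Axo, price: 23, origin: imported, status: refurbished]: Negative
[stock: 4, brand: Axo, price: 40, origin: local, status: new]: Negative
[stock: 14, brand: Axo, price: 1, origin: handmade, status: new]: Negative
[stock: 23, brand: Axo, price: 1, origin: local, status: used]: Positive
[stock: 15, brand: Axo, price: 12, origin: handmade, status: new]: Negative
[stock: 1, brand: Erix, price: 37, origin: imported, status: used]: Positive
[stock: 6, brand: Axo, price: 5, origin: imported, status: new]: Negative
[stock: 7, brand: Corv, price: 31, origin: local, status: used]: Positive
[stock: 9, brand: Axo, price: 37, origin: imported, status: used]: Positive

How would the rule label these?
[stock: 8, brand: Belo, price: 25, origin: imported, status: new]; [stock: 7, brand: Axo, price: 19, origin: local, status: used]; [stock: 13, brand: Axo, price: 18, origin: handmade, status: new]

Rule: status is used. This holds for each 'Positive' example and fails for each 'Negative' one.

Negative, Positive, Negative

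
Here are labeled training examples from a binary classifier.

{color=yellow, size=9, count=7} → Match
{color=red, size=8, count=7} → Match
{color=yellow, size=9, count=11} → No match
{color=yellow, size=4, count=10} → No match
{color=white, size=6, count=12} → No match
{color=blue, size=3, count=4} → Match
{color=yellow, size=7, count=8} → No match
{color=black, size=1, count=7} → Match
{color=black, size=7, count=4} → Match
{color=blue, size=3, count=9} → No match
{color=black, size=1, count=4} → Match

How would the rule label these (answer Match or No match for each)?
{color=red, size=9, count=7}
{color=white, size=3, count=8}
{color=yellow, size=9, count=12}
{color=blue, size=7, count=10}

Match, No match, No match, No match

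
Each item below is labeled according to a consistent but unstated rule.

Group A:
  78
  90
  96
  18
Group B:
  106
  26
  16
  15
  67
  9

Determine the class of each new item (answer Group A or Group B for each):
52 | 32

Looking at the examples, the only property every 'Group A' case has and every 'Group B' case lacks is: multiple of 6.
52: Group B (52 = 6·8 + 4). 32: Group B (32 = 6·5 + 2).

Group B, Group B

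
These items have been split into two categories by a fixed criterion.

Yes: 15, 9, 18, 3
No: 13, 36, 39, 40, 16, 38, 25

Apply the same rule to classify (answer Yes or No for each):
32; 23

The distinguishing property — multiple of 3 AND at most 18 — holds for all the 'Yes' cases and none of the 'No' cases.
32 — 32 = 3·10 + 2, 32 > 18, hence No. 23 — 23 = 3·7 + 2, 23 > 18, hence No.

No, No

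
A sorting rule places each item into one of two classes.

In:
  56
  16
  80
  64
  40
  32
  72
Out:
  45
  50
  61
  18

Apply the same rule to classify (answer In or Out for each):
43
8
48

Out, In, In

All 'In' examples share one property — multiple of 4 — and every 'Out' example lacks it.
Out: 43, since 43 = 4·10 + 3. In: 8, since 8 = 4·2. In: 48, since 48 = 4·12.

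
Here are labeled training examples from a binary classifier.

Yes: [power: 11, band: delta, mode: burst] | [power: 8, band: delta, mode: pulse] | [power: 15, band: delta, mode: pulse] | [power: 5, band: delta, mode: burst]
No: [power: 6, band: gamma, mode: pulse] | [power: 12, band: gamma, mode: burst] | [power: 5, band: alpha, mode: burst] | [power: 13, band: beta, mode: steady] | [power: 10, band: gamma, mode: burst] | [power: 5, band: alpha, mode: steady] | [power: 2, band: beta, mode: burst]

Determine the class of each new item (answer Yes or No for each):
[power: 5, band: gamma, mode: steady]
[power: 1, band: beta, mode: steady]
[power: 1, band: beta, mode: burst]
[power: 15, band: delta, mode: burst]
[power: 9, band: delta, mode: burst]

The rule appears to be: band is delta.
[power: 5, band: gamma, mode: steady]: band is gamma — does not pass, so No. [power: 1, band: beta, mode: steady]: band is beta — does not pass, so No. [power: 1, band: beta, mode: burst]: band is beta — does not pass, so No. [power: 15, band: delta, mode: burst]: band is delta — checks out, so Yes. [power: 9, band: delta, mode: burst]: band is delta — checks out, so Yes.

No, No, No, Yes, Yes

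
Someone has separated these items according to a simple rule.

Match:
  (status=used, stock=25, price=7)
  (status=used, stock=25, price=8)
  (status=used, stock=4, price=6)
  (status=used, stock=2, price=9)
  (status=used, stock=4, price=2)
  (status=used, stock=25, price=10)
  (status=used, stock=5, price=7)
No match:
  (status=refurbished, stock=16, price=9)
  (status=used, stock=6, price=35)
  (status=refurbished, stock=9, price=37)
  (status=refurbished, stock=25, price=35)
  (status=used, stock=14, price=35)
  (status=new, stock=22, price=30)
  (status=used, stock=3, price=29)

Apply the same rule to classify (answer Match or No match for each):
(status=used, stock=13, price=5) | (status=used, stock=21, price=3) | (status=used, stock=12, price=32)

One predicate separates the groups cleanly: status is used AND price ≤ 10.
Match: (status=used, stock=13, price=5), since status is used, price = 5. Match: (status=used, stock=21, price=3), since status is used, price = 3. No match: (status=used, stock=12, price=32), since status is used, price = 32.

Match, Match, No match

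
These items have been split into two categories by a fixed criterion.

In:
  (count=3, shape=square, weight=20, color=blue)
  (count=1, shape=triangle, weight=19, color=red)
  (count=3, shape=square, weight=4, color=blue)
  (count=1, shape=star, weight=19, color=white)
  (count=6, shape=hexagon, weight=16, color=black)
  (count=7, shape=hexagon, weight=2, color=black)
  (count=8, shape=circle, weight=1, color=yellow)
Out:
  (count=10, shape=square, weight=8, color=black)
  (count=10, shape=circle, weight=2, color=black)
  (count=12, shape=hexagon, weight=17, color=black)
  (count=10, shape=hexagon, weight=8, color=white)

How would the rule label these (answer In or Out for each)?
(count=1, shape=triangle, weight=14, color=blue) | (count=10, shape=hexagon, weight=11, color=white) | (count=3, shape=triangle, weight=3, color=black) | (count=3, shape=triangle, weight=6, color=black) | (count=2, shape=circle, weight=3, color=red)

The rule appears to be: count ≤ 8.
(count=1, shape=triangle, weight=14, color=blue) → count = 1 → In. (count=10, shape=hexagon, weight=11, color=white) → count = 10 → Out. (count=3, shape=triangle, weight=3, color=black) → count = 3 → In. (count=3, shape=triangle, weight=6, color=black) → count = 3 → In. (count=2, shape=circle, weight=3, color=red) → count = 2 → In.

In, Out, In, In, In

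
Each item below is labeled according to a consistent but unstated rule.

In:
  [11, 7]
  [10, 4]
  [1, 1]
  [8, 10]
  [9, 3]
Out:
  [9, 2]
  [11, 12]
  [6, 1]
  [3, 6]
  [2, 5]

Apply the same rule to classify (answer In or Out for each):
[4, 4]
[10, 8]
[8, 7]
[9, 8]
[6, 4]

Rule: sum is even. This holds for each 'In' example and fails for each 'Out' one.
[4, 4] — 4+4 = 8, hence In.
[10, 8] — 10+8 = 18, hence In.
[8, 7] — 8+7 = 15, hence Out.
[9, 8] — 9+8 = 17, hence Out.
[6, 4] — 6+4 = 10, hence In.

In, In, Out, Out, In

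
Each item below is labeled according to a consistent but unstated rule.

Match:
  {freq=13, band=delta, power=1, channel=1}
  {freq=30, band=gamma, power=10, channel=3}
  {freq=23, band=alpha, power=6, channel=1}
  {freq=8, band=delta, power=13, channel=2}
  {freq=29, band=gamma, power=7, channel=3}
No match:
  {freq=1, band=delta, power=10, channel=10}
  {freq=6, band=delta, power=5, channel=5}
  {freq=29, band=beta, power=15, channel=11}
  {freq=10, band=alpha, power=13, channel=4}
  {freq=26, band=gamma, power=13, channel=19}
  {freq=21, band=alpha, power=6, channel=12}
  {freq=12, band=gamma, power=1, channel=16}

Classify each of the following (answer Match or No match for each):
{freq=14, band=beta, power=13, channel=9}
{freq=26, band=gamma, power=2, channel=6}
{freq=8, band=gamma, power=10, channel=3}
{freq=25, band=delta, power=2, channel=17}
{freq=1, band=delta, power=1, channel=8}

Every 'Match' example satisfies: channel ≤ 3. None of the 'No match' examples do.
{freq=14, band=beta, power=13, channel=9} → channel = 9 → No match. {freq=26, band=gamma, power=2, channel=6} → channel = 6 → No match. {freq=8, band=gamma, power=10, channel=3} → channel = 3 → Match. {freq=25, band=delta, power=2, channel=17} → channel = 17 → No match. {freq=1, band=delta, power=1, channel=8} → channel = 8 → No match.

No match, No match, Match, No match, No match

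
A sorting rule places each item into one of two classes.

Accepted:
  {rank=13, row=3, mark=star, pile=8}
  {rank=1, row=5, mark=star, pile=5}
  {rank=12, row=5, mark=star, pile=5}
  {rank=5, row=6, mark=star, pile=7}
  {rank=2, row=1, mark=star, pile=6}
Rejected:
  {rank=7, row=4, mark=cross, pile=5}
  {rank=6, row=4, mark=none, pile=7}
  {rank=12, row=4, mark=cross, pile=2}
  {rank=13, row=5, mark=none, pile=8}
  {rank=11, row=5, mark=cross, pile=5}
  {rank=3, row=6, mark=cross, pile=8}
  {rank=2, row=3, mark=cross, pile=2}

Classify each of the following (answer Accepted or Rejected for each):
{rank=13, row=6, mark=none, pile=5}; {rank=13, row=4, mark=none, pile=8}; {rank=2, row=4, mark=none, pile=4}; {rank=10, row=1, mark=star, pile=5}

The classifier is using: mark is star.
{rank=13, row=6, mark=none, pile=5} → mark is none → Rejected. {rank=13, row=4, mark=none, pile=8} → mark is none → Rejected. {rank=2, row=4, mark=none, pile=4} → mark is none → Rejected. {rank=10, row=1, mark=star, pile=5} → mark is star → Accepted.

Rejected, Rejected, Rejected, Accepted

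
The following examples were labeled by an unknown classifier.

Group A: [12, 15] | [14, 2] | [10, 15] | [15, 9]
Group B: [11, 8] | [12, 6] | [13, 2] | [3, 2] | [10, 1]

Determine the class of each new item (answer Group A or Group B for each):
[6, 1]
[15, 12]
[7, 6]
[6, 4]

Group B, Group A, Group B, Group B

All 'Group A' examples share one property — max ≥ 14 — and every 'Group B' example lacks it.
Group B: [6, 1], since max 6. Group A: [15, 12], since max 15. Group B: [7, 6], since max 7. Group B: [6, 4], since max 6.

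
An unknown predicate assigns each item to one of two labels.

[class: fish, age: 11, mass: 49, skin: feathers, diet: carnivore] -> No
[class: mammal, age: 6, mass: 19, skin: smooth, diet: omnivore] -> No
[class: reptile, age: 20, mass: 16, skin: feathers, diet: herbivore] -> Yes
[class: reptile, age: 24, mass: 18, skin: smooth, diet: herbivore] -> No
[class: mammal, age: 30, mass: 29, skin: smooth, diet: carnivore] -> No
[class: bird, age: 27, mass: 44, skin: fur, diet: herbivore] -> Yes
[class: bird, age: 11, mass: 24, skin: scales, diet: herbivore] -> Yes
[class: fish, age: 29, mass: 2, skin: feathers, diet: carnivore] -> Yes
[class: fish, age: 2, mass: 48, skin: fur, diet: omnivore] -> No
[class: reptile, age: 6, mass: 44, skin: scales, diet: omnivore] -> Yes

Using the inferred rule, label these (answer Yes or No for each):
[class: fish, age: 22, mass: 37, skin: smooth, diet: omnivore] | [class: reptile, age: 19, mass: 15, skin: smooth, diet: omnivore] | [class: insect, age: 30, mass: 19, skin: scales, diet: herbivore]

No, No, Yes

'Yes' ⟺ skin is not smooth AND mass ≤ 44.
No: [class: fish, age: 22, mass: 37, skin: smooth, diet: omnivore], since skin is smooth, mass = 37.
No: [class: reptile, age: 19, mass: 15, skin: smooth, diet: omnivore], since skin is smooth, mass = 15.
Yes: [class: insect, age: 30, mass: 19, skin: scales, diet: herbivore], since skin is scales, mass = 19.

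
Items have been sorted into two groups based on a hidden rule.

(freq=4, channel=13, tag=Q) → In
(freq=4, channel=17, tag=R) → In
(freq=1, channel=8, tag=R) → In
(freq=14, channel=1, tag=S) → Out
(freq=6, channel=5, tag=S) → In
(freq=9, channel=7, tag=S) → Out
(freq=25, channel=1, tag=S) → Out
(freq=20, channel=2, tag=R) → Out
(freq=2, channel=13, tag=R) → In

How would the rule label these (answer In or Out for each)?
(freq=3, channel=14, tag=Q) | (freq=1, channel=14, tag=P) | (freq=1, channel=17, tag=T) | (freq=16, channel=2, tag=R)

Every 'In' example satisfies: freq ≤ 6. None of the 'Out' examples do.
(freq=3, channel=14, tag=Q): In (freq = 3). (freq=1, channel=14, tag=P): In (freq = 1). (freq=1, channel=17, tag=T): In (freq = 1). (freq=16, channel=2, tag=R): Out (freq = 16).

In, In, In, Out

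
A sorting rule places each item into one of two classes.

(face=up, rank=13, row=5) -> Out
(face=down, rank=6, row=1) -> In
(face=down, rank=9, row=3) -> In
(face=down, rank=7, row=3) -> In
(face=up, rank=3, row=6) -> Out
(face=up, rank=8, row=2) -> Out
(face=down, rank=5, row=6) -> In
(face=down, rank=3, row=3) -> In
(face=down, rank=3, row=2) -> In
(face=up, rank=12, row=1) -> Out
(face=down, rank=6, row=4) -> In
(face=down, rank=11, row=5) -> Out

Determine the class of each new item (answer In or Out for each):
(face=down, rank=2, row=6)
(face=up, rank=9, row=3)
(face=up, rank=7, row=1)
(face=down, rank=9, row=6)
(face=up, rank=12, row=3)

In, Out, Out, In, Out

The rule appears to be: face is down AND rank ≤ 9.
(face=down, rank=2, row=6): face is down, rank = 2, checks out → In.
(face=up, rank=9, row=3): face is up, rank = 9, doesn't qualify → Out.
(face=up, rank=7, row=1): face is up, rank = 7, doesn't qualify → Out.
(face=down, rank=9, row=6): face is down, rank = 9, checks out → In.
(face=up, rank=12, row=3): face is up, rank = 12, doesn't qualify → Out.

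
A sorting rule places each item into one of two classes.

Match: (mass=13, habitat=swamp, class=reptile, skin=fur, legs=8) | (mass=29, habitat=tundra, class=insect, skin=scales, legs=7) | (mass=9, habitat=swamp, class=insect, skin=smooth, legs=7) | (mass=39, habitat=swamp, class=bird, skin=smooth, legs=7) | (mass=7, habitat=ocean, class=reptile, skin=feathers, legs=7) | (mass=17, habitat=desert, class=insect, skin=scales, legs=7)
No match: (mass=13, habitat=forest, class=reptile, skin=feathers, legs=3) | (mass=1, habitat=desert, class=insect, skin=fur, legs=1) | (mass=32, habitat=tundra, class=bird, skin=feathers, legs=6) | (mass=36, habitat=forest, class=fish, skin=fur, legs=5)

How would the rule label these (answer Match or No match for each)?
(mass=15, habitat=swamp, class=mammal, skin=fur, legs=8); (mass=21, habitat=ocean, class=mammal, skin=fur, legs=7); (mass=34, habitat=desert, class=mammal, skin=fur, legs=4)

Match, Match, No match

Rule: legs ≥ 7. This holds for each 'Match' example and fails for each 'No match' one.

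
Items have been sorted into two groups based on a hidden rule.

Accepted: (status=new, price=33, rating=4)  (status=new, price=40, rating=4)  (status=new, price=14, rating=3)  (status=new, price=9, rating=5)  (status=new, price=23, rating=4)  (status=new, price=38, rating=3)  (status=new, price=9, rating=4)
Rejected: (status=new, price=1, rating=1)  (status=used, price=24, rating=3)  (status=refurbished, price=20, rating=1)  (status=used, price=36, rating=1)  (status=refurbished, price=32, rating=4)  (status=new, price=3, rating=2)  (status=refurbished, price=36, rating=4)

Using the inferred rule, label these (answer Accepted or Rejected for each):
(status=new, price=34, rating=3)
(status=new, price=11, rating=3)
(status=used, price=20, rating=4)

Accepted, Accepted, Rejected

The simplest hypothesis consistent with all the labels is: status is new AND price ≥ 9.
(status=new, price=34, rating=3) → status is new, price = 34 → Accepted. (status=new, price=11, rating=3) → status is new, price = 11 → Accepted. (status=used, price=20, rating=4) → status is used, price = 20 → Rejected.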